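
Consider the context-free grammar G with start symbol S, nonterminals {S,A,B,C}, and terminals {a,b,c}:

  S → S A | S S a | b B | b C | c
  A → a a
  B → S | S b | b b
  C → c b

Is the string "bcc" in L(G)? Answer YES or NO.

Convert to CNF:
  S -> S A | S X4 | T1 B | T1 C | c
  A -> T0 T0
  B -> S A | S T1 | S X3 | T1 B | T1 C | T1 T1 | c
  C -> T2 T1
  T0 -> a
  T1 -> b
  T2 -> c
  X3 -> S T0
  X4 -> S T0

CYK fill:
  cell(0,0) b: {T1}  orig:{}
  cell(1,1) c: {B,S,T2}  orig:{B,S}
  cell(2,2) c: {B,S,T2}  orig:{B,S}
  cell(0,1) bc: {B,S}
  cell(1,2) cc: ∅
  cell(0,2) bcc: ∅

S ∉ T[0,2] ⇒ NO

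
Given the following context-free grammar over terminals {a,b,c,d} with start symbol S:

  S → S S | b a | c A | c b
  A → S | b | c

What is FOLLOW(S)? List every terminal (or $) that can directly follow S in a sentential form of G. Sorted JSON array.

FIRST iteration:
pass 1:
  A via A→b: +{b}
  A via A→c: +{c}
  S via S→b a: +{b}
  S via S→c A: +{c}
  FIRST(S)={b,c}  FIRST(A)={b,c}
pass 2: — fixpoint
  FIRST(S)={b,c}  FIRST(A)={b,c}

FOLLOW iteration:
FOLLOW(S) := {$}
pass 1:
  S→S S: FOLLOW(S) ⊇ FIRST(S) = {b,c}; new: +{b,c}
  S→c A: FOLLOW(A) ⊇ FOLLOW(S) ⊇ {$,b,c}; new: +{$,b,c}
  S: {$,b,c}  A: {$,b,c}
pass 2: — fixpoint
  S: {$,b,c}  A: {$,b,c}

FOLLOW(S) = ["$", "b", "c"]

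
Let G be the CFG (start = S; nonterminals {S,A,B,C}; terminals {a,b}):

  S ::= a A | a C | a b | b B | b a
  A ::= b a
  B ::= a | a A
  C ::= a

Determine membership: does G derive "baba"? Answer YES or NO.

Convert to CNF:
  S -> T0 B | T0 T1 | T1 A | T1 C | T1 T0
  A -> T0 T1
  B -> T1 A | a
  C -> a
  T0 -> b
  T1 -> a

CYK fill:
  [0..0]={T0}  "b"  orig:{}
  [1..1]={B,C,T1}  "a"  orig:{B,C}
  [2..2]={T0}  "b"  orig:{}
  [3..3]={B,C,T1}  "a"  orig:{B,C}
  [0..1]={A,S}  "ba"
  [1..2]={S}  "ab"
  [2..3]={A,S}  "ba"
  [0..2]=∅  "bab"
  [1..3]={B,S}  "aba"
  [0..3]={S}  "baba"

S ∈ T[0,3] ⇒ YES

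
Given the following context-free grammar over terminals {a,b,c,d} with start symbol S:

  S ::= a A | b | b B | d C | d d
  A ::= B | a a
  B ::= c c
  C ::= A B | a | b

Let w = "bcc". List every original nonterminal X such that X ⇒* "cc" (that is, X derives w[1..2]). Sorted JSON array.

CNF form of G:
  S -> T0 A | T2 B | T3 C | T3 T3 | b
  A -> T0 T0 | T1 T1
  B -> T1 T1
  C -> A B | a | b
  T0 -> a
  T1 -> c
  T2 -> b
  T3 -> d

Fill CYK table bottom-up (cells [i..j] with 1 ≤ i ≤ j ≤ 2 only):
  T[1,1] 'c' = {T1}  orig:{}
  T[2,2] 'c' = {T1}  orig:{}
  T[1,2] 'cc' = {A,B}

Original NTs in T[1,2] deriving "cc": ["A", "B"]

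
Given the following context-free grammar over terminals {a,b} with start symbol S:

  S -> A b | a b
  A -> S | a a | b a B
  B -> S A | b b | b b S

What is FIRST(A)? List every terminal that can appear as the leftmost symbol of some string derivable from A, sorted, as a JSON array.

Compute FIRST by fixpoint:
iter 1:
  A via A→a a: +{a}
  A via A→b a B: +{b}
  B via B→b b: +{b}
  S via S→A b: +{a,b}
  FIRST[S]={a,b}  FIRST[A]={a,b}  FIRST[B]={b}
iter 2:
  B via B→S A: +{a}
  FIRST[S]={a,b}  FIRST[A]={a,b}  FIRST[B]={a,b}
iter 3: — fixpoint
  FIRST[S]={a,b}  FIRST[A]={a,b}  FIRST[B]={a,b}

FIRST(A) = ["a", "b"]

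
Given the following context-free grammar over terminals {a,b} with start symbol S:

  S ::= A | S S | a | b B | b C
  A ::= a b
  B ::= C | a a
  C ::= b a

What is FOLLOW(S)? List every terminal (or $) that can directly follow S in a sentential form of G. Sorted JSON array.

FIRST sets, iterate to fixpoint:
pass 1:
  A via A→a b: +{a}
  B via B→a a: +{a}
  C via C→b a: +{b}
  S via S→A: +{a}
  S via S→b B: +{b}
  S: {a,b}  A: {a}  B: {a}  C: {b}
pass 2:
  B via B→C: +{b}
  S: {a,b}  A: {a}  B: {a,b}  C: {b}
pass 3: — fixpoint
  S: {a,b}  A: {a}  B: {a,b}  C: {b}

FOLLOW sets:
FOLLOW(S) := {$}
iter 1:
  S→A: FOLLOW(A) ⊇ FOLLOW(S) ⊇ {$}; new: +{$}
  S→S S: FOLLOW(S) ⊇ FIRST(S) = {a,b}; new: +{a,b}
  S→b B: FOLLOW(B) ⊇ FOLLOW(S) ⊇ {$,a,b}; new: +{$,a,b}
  S→b C: FOLLOW(C) ⊇ FOLLOW(S) ⊇ {$,a,b}; new: +{$,a,b}
  FOLLOW(S)={$,a,b}  FOLLOW(A)={$}  FOLLOW(B)={$,a,b}  FOLLOW(C)={$,a,b}
iter 2:
  S→A: FOLLOW(A) ⊇ FOLLOW(S) ⊇ {$,a,b}; new: +{a,b}
  FOLLOW(S)={$,a,b}  FOLLOW(A)={$,a,b}  FOLLOW(B)={$,a,b}  FOLLOW(C)={$,a,b}
iter 3: done
  FOLLOW(S)={$,a,b}  FOLLOW(A)={$,a,b}  FOLLOW(B)={$,a,b}  FOLLOW(C)={$,a,b}

FOLLOW(S) = ["$", "a", "b"]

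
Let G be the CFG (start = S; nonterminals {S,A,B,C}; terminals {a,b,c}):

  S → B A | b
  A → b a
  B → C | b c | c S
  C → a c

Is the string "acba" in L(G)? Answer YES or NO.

Convert to CNF:
  S -> B A | b
  A -> T0 T1
  B -> T0 T2 | T1 T2 | T2 S
  C -> T1 T2
  T0 -> b
  T1 -> a
  T2 -> c

CYK fill:
  [0..0]={T1}  "a"  orig:{}
  [1..1]={T2}  "c"  orig:{}
  [2..2]={S,T0}  "b"  orig:{S}
  [3..3]={T1}  "a"  orig:{}
  [0..1]={B,C}  "ac"
  [1..2]={B}  "cb"
  [2..3]={A}  "ba"
  [0..2]=∅  "acb"
  [1..3]=∅  "cba"
  [0..3]={S}  "acba"

S ∈ T[0,3] ⇒ YES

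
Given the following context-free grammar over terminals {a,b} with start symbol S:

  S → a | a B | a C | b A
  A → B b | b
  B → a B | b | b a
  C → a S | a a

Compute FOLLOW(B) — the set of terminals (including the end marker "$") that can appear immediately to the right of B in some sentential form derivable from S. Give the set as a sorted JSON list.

FIRST iteration:
pass 1:
  A via A→b: +{b}
  B via B→a B: +{a}
  B via B→b: +{b}
  C via C→a S: +{a}
  S via S→a: +{a}
  S via S→b A: +{b}
  S: {a,b}  A: {b}  B: {a,b}  C: {a}
pass 2:
  A via A→B b: +{a}
  S: {a,b}  A: {a,b}  B: {a,b}  C: {a}
pass 3: (stable)
  S: {a,b}  A: {a,b}  B: {a,b}  C: {a}

FOLLOW iteration:
FOLLOW(S) := {$}
pass 1:
  A→B b: FOLLOW(B) ⊇ FIRST(b) = {b}; new: +{b}
  S→a B: FOLLOW(B) ⊇ FOLLOW(S) ⊇ {$}; new: +{$}
  S→a C: FOLLOW(C) ⊇ FOLLOW(S) ⊇ {$}; new: +{$}
  S→b A: FOLLOW(A) ⊇ FOLLOW(S) ⊇ {$}; new: +{$}
  FOLLOW[S]={$}  FOLLOW[A]={$}  FOLLOW[B]={$,b}  FOLLOW[C]={$}
pass 2: (stable)
  FOLLOW[S]={$}  FOLLOW[A]={$}  FOLLOW[B]={$,b}  FOLLOW[C]={$}

FOLLOW(B) = ["$", "b"]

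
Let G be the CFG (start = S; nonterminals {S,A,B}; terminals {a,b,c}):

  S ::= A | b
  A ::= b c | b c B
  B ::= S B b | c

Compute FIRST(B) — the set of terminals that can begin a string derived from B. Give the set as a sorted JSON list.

FIRST sets, iterate to fixpoint:
round 1:
  A via A→b c: +{b}
  B via B→c: +{c}
  S via S→A: +{b}
  FIRST[S]={b}  FIRST[A]={b}  FIRST[B]={c}
round 2:
  B via B→S B b: +{b}
  FIRST[S]={b}  FIRST[A]={b}  FIRST[B]={b,c}
round 3: (no change)
  FIRST[S]={b}  FIRST[A]={b}  FIRST[B]={b,c}

FIRST(B) = ["b", "c"]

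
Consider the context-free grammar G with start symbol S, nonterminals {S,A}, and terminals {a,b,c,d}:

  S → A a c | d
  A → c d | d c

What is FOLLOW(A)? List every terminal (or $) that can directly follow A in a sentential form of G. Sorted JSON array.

FIRST iteration:
[1]
  A via A→c d: +{c}
  A via A→d c: +{d}
  S via S→A a c: +{c,d}
  FIRST(S)={c,d}  FIRST(A)={c,d}
[2] done
  FIRST(S)={c,d}  FIRST(A)={c,d}

FOLLOW sets:
FOLLOW(S) := {$}
iter 1:
  S→A a c: FOLLOW(A) ⊇ FIRST(a) = {a}; new: +{a}
  FOLLOW(S)={$}  FOLLOW(A)={a}
iter 2: — fixpoint
  FOLLOW(S)={$}  FOLLOW(A)={a}

FOLLOW(A) = ["a"]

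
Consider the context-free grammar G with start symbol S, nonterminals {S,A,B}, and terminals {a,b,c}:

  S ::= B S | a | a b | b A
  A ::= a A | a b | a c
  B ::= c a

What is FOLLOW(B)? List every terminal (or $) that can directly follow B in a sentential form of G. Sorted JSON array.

FIRST iteration:
pass 1:
  A via A→a A: +{a}
  B via B→c a: +{c}
  S via S→B S: +{c}
  S via S→a: +{a}
  S via S→b A: +{b}
  FIRST[S]={a,b,c}  FIRST[A]={a}  FIRST[B]={c}
pass 2: (no change)
  FIRST[S]={a,b,c}  FIRST[A]={a}  FIRST[B]={c}

FOLLOW sets:
initialize: $ ∈ FOLLOW(S)
pass 1:
  S→B S: FOLLOW(B) ⊇ FIRST(S) = {a,b,c}; new: +{a,b,c}
  S→b A: FOLLOW(A) ⊇ FOLLOW(S) ⊇ {$}; new: +{$}
  S: {$}  A: {$}  B: {a,b,c}
pass 2: — fixpoint
  S: {$}  A: {$}  B: {a,b,c}

FOLLOW(B) = ["a", "b", "c"]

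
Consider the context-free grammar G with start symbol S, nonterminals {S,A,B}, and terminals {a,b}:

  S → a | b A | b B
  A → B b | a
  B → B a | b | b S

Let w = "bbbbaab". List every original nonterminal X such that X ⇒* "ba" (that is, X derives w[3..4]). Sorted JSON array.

CNF form of G:
  S -> T0 A | T0 B | a
  A -> B T0 | a
  B -> B T1 | T0 S | b
  T0 -> b
  T1 -> a

Fill CYK table bottom-up, restricted to cells inside w[3..4]:
  [3..3]={B,T0}  "b"  orig:{B}
  [4..4]={A,S,T1}  "a"  orig:{A,S}
  [3..4]={B,S}  "ba"

Original NTs in T[3,4] deriving "ba": ["B", "S"]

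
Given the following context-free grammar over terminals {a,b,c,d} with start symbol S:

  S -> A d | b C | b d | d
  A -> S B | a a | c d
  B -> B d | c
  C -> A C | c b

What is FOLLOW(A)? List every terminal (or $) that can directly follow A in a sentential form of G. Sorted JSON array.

FIRST iteration:
pass 1:
  A via A→a a: +{a}
  A via A→c d: +{c}
  B via B→c: +{c}
  C via C→A C: +{a,c}
  S via S→A d: +{a,c}
  S via S→b C: +{b}
  S via S→d: +{d}
  FIRST[S]={a,b,c,d}  FIRST[A]={a,c}  FIRST[B]={c}  FIRST[C]={a,c}
pass 2:
  A via A→S B: +{b,d}
  C via C→A C: +{b,d}
  FIRST[S]={a,b,c,d}  FIRST[A]={a,b,c,d}  FIRST[B]={c}  FIRST[C]={a,b,c,d}
pass 3: — fixpoint
  FIRST[S]={a,b,c,d}  FIRST[A]={a,b,c,d}  FIRST[B]={c}  FIRST[C]={a,b,c,d}

Compute FOLLOW by fixpoint:
FOLLOW(S) := {$}
iter 1:
  A→S B: FOLLOW(S) ⊇ FIRST(B) = {c}; new: +{c}
  B→B d: FOLLOW(B) ⊇ FIRST(d) = {d}; new: +{d}
  C→A C: FOLLOW(A) ⊇ FIRST(C) = {a,b,c,d}; new: +{a,b,c,d}
  S→b C: FOLLOW(C) ⊇ FOLLOW(S) ⊇ {$,c}; new: +{$,c}
  S: {$,c}  A: {a,b,c,d}  B: {d}  C: {$,c}
iter 2:
  A→S B: FOLLOW(B) ⊇ FOLLOW(A) ⊇ {a,b,c,d}; new: +{a,b,c}
  S: {$,c}  A: {a,b,c,d}  B: {a,b,c,d}  C: {$,c}
iter 3: — fixpoint
  S: {$,c}  A: {a,b,c,d}  B: {a,b,c,d}  C: {$,c}

FOLLOW(A) = ["a", "b", "c", "d"]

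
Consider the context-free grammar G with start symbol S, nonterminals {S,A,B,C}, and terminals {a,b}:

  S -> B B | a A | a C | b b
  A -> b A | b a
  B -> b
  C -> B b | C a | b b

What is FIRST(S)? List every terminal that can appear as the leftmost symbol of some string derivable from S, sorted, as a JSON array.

Compute FIRST by fixpoint:
pass 1:
  A via A→b A: +{b}
  B via B→b: +{b}
  C via C→B b: +{b}
  S via S→B B: +{b}
  S via S→a A: +{a}
  FIRST(S)={a,b}  FIRST(A)={b}  FIRST(B)={b}  FIRST(C)={b}
pass 2: done
  FIRST(S)={a,b}  FIRST(A)={b}  FIRST(B)={b}  FIRST(C)={b}

FIRST(S) = ["a", "b"]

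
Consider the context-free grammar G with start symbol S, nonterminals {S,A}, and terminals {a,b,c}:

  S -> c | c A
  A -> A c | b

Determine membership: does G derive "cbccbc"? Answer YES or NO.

CNF form of G:
  S -> T0 A | c
  A -> A T0 | b
  T0 -> c

CYK fill:
  [0..0]={S,T0}  "c"  orig:{S}
  [1..1]={A}  "b"
  [2..2]={S,T0}  "c"  orig:{S}
  [3..3]={S,T0}  "c"  orig:{S}
  [4..4]={A}  "b"
  [5..5]={S,T0}  "c"  orig:{S}
  [0..1]={S}  "cb"
  [1..2]={A}  "bc"
  [2..3]=∅  "cc"
  [3..4]={S}  "cb"
  [4..5]={A}  "bc"
  [0..2]={S}  "cbc"
  [1..3]={A}  "bcc"
  [2..4]=∅  "ccb"
  [3..5]={S}  "cbc"
  [0..3]={S}  "cbcc"
  [1..4]=∅  "bccb"
  [2..5]=∅  "ccbc"
  [0..4]=∅  "cbccb"
  [1..5]=∅  "bccbc"
  [0..5]=∅  "cbccbc"

S ∉ T[0,5] ⇒ NO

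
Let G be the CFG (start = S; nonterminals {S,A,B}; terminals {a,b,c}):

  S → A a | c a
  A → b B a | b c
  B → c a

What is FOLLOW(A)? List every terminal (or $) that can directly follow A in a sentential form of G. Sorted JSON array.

FIRST sets, iterate to fixpoint:
iter 1:
  A via A→b B a: +{b}
  B via B→c a: +{c}
  S via S→A a: +{b}
  S via S→c a: +{c}
  FIRST[S]={b,c}  FIRST[A]={b}  FIRST[B]={c}
iter 2: (no change)
  FIRST[S]={b,c}  FIRST[A]={b}  FIRST[B]={c}

Compute FOLLOW by fixpoint:
initialize: $ ∈ FOLLOW(S)
pass 1:
  A→b B a: FOLLOW(B) ⊇ FIRST(a) = {a}; new: +{a}
  S→A a: FOLLOW(A) ⊇ FIRST(a) = {a}; new: +{a}
  S: {$}  A: {a}  B: {a}
pass 2: done
  S: {$}  A: {a}  B: {a}

FOLLOW(A) = ["a"]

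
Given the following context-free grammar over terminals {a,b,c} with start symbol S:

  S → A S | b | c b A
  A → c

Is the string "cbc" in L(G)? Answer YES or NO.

CNF form of G:
  S -> A S | T0 X2 | b
  A -> c
  T0 -> c
  T1 -> b
  X2 -> T1 A

CYK table (by increasing span):
  [0..0]={A,T0}  "c"  orig:{A}
  [1..1]={S,T1}  "b"  orig:{S}
  [2..2]={A,T0}  "c"  orig:{A}
  [0..1]={S}  "cb"
  [1..2]={X2}  "bc"  orig:{}
  [0..2]={S}  "cbc"

S ∈ T[0,2] ⇒ YES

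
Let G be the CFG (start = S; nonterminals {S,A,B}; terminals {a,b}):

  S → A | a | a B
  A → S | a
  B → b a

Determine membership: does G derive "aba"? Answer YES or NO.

Convert to CNF:
  S -> T0 B | a
  A -> T0 B | a
  B -> T1 T0
  T0 -> a
  T1 -> b

CYK fill:
  cell(0,0) a: {A,S,T0}  orig:{A,S}
  cell(1,1) b: {T1}  orig:{}
  cell(2,2) a: {A,S,T0}  orig:{A,S}
  cell(0,1) ab: ∅
  cell(1,2) ba: {B}
  cell(0,2) aba: {A,S}

S ∈ T[0,2] ⇒ YES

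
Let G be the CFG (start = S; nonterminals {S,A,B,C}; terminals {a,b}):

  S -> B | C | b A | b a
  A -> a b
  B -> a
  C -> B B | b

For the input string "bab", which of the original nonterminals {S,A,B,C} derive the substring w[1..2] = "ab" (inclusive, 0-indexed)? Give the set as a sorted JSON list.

CNF form of G:
  S -> B B | T1 A | T1 T0 | a | b
  A -> T0 T1
  B -> a
  C -> B B | b
  T0 -> a
  T1 -> b

Fill CYK table bottom-up (cells [i..j] with 1 ≤ i ≤ j ≤ 2 only):
  cell(1,1) a: {B,S,T0}  orig:{B,S}
  cell(2,2) b: {C,S,T1}  orig:{C,S}
  cell(1,2) ab: {A}

Original NTs in T[1,2] deriving "ab": ["A"]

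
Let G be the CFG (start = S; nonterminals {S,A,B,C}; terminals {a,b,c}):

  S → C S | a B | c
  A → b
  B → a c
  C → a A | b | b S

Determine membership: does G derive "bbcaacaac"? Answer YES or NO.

CNF form of G:
  S -> C S | T0 B | c
  A -> b
  B -> T0 T1
  C -> T0 A | T2 S | b
  T0 -> a
  T1 -> c
  T2 -> b

CYK table (by increasing span):
  T[0,0] 'b' = {A,C,T2}  orig:{A,C}
  T[1,1] 'b' = {A,C,T2}  orig:{A,C}
  T[2,2] 'c' = {S,T1}  orig:{S}
  T[3,3] 'a' = {T0}  orig:{}
  T[4,4] 'a' = {T0}  orig:{}
  T[5,5] 'c' = {S,T1}  orig:{S}
  T[6,6] 'a' = {T0}  orig:{}
  T[7,7] 'a' = {T0}  orig:{}
  T[8,8] 'c' = {S,T1}  orig:{S}
  T[0,1] 'bb' = ∅
  T[1,2] 'bc' = {C,S}
  T[2,3] 'ca' = ∅
  T[3,4] 'aa' = ∅
  T[4,5] 'ac' = {B}
  T[5,6] 'ca' = ∅
  T[6,7] 'aa' = ∅
  T[7,8] 'ac' = {B}
  T[0,2] 'bbc' = {C,S}
  T[1,3] 'bca' = ∅
  T[2,4] 'caa' = ∅
  T[3,5] 'aac' = {S}
  T[4,6] 'aca' = ∅
  T[5,7] 'caa' = ∅
  T[6,8] 'aac' = {S}
  T[0,3] 'bbca' = ∅
  T[1,4] 'bcaa' = ∅
  T[2,5] 'caac' = ∅
  T[3,6] 'aaca' = ∅
  T[4,7] 'acaa' = ∅
  T[5,8] 'caac' = ∅
  T[0,4] 'bbcaa' = ∅
  T[1,5] 'bcaac' = {S}
  T[2,6] 'caaca' = ∅
  T[3,7] 'aacaa' = ∅
  T[4,8] 'acaac' = ∅
  T[0,5] 'bbcaac' = {C,S}
  T[1,6] 'bcaaca' = ∅
  T[2,7] 'caacaa' = ∅
  T[3,8] 'aacaac' = ∅
  T[0,6] 'bbcaaca' = ∅
  T[1,7] 'bcaacaa' = ∅
  T[2,8] 'caacaac' = ∅
  T[0,7] 'bbcaacaa' = ∅
  T[1,8] 'bcaacaac' = ∅
  T[0,8] 'bbcaacaac' = {S}

S ∈ T[0,8] ⇒ YES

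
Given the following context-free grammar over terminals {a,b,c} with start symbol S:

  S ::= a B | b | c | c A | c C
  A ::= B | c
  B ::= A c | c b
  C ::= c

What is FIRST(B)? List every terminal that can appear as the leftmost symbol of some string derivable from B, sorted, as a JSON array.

FIRST sets, iterate to fixpoint:
pass 1:
  A via A→c: +{c}
  B via B→A c: +{c}
  C via C→c: +{c}
  S via S→a B: +{a}
  S via S→b: +{b}
  S via S→c: +{c}
  FIRST[S]={a,b,c}  FIRST[A]={c}  FIRST[B]={c}  FIRST[C]={c}
pass 2: (no change)
  FIRST[S]={a,b,c}  FIRST[A]={c}  FIRST[B]={c}  FIRST[C]={c}

FIRST(B) = ["c"]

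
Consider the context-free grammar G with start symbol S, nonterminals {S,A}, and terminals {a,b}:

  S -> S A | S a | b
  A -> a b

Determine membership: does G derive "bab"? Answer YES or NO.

CNF form of G:
  S -> S A | S T0 | b
  A -> T0 T1
  T0 -> a
  T1 -> b

CYK table (by increasing span):
  [0..0]={S,T1}  "b"  orig:{S}
  [1..1]={T0}  "a"  orig:{}
  [2..2]={S,T1}  "b"  orig:{S}
  [0..1]={S}  "ba"
  [1..2]={A}  "ab"
  [0..2]={S}  "bab"

S ∈ T[0,2] ⇒ YES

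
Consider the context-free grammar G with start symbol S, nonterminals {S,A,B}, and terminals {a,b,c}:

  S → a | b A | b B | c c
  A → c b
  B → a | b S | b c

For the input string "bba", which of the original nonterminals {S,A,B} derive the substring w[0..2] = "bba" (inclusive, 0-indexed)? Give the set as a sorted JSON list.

Convert to CNF:
  S -> T0 T0 | T1 A | T1 B | a
  A -> T0 T1
  B -> T1 S | T1 T0 | a
  T0 -> c
  T1 -> b

CYK fill (cells [i..j] with 0 ≤ i ≤ j ≤ 2 only):
  [0..0]={T1}  "b"  orig:{}
  [1..1]={T1}  "b"  orig:{}
  [2..2]={B,S}  "a"
  [0..1]=∅  "bb"
  [1..2]={B,S}  "ba"
  [0..2]={B,S}  "bba"

Original NTs in T[0,2] deriving "bba": ["B", "S"]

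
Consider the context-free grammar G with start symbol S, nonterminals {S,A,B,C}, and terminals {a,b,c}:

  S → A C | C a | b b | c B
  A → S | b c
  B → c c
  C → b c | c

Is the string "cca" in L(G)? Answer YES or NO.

CNF form of G:
  S -> A C | C T0 | T1 T1 | T2 B
  A -> A C | C T0 | T1 T1 | T1 T2 | T2 B
  B -> T2 T2
  C -> T1 T2 | c
  T0 -> a
  T1 -> b
  T2 -> c

CYK table (by increasing span):
  cell(0,0) c: {C,T2}  orig:{C}
  cell(1,1) c: {C,T2}  orig:{C}
  cell(2,2) a: {T0}  orig:{}
  cell(0,1) cc: {B}
  cell(1,2) ca: {A,S}
  cell(0,2) cca: ∅

S ∉ T[0,2] ⇒ NO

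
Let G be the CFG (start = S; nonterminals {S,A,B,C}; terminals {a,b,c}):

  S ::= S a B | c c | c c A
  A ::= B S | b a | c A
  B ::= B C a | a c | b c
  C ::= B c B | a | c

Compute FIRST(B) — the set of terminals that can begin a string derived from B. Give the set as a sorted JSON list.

FIRST sets, iterate to fixpoint:
pass 1:
  A via A→b a: +{b}
  A via A→c A: +{c}
  B via B→a c: +{a}
  B via B→b c: +{b}
  C via C→B c B: +{a,b}
  C via C→c: +{c}
  S via S→c c: +{c}
  FIRST[S]={c}  FIRST[A]={b,c}  FIRST[B]={a,b}  FIRST[C]={a,b,c}
pass 2:
  A via A→B S: +{a}
  FIRST[S]={c}  FIRST[A]={a,b,c}  FIRST[B]={a,b}  FIRST[C]={a,b,c}
pass 3: done
  FIRST[S]={c}  FIRST[A]={a,b,c}  FIRST[B]={a,b}  FIRST[C]={a,b,c}

FIRST(B) = ["a", "b"]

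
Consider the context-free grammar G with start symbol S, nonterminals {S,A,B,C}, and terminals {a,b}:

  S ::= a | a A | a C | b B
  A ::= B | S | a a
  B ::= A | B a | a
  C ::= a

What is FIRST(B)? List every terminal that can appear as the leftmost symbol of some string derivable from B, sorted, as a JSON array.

FIRST sets, iterate to fixpoint:
round 1:
  A via A→a a: +{a}
  B via B→A: +{a}
  C via C→a: +{a}
  S via S→a: +{a}
  S via S→b B: +{b}
  FIRST[S]={a,b}  FIRST[A]={a}  FIRST[B]={a}  FIRST[C]={a}
round 2:
  A via A→S: +{b}
  B via B→A: +{b}
  FIRST[S]={a,b}  FIRST[A]={a,b}  FIRST[B]={a,b}  FIRST[C]={a}
round 3: (no change)
  FIRST[S]={a,b}  FIRST[A]={a,b}  FIRST[B]={a,b}  FIRST[C]={a}

FIRST(B) = ["a", "b"]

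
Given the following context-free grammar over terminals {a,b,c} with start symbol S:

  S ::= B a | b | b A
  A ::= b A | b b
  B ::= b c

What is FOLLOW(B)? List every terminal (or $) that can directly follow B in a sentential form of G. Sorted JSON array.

FIRST sets, iterate to fixpoint:
iter 1:
  A via A→b A: +{b}
  B via B→b c: +{b}
  S via S→B a: +{b}
  FIRST[S]={b}  FIRST[A]={b}  FIRST[B]={b}
iter 2: done
  FIRST[S]={b}  FIRST[A]={b}  FIRST[B]={b}

FOLLOW sets:
seed FOLLOW(S) with $
[1]
  S→B a: FOLLOW(B) ⊇ FIRST(a) = {a}; new: +{a}
  S→b A: FOLLOW(A) ⊇ FOLLOW(S) ⊇ {$}; new: +{$}
  FOLLOW(S)={$}  FOLLOW(A)={$}  FOLLOW(B)={a}
[2] (stable)
  FOLLOW(S)={$}  FOLLOW(A)={$}  FOLLOW(B)={a}

FOLLOW(B) = ["a"]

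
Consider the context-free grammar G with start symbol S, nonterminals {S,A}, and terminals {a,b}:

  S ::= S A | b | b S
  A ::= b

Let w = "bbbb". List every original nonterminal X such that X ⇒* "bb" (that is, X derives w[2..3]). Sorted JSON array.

CNF form of G:
  S -> S A | T0 S | b
  A -> b
  T0 -> b

CYK table (by increasing span) (cells [i..j] with 2 ≤ i ≤ j ≤ 3 only):
  cell(2,2) b: {A,S,T0}  orig:{A,S}
  cell(3,3) b: {A,S,T0}  orig:{A,S}
  cell(2,3) bb: {S}

Original NTs in T[2,3] deriving "bb": ["S"]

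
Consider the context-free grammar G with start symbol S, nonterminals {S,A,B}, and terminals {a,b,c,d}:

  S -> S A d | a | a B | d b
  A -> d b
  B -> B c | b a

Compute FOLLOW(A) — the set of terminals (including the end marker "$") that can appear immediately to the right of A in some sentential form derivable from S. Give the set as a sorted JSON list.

FIRST sets, iterate to fixpoint:
round 1:
  A via A→d b: +{d}
  B via B→b a: +{b}
  S via S→a: +{a}
  S via S→d b: +{d}
  S: {a,d}  A: {d}  B: {b}
round 2: (stable)
  S: {a,d}  A: {d}  B: {b}

FOLLOW iteration:
seed FOLLOW(S) with $
round 1:
  B→B c: FOLLOW(B) ⊇ FIRST(c) = {c}; new: +{c}
  S→S A d: FOLLOW(S) ⊇ FIRST(A) = {d}; new: +{d}
  S→S A d: FOLLOW(A) ⊇ FIRST(d) = {d}; new: +{d}
  S→a B: FOLLOW(B) ⊇ FOLLOW(S) ⊇ {$,d}; new: +{$,d}
  S: {$,d}  A: {d}  B: {$,c,d}
round 2: (stable)
  S: {$,d}  A: {d}  B: {$,c,d}

FOLLOW(A) = ["d"]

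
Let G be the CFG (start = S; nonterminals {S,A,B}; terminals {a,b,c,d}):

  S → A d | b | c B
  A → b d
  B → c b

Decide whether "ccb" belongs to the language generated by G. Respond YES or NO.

Convert to CNF:
  S -> A T1 | T2 B | b
  A -> T0 T1
  B -> T2 T0
  T0 -> b
  T1 -> d
  T2 -> c

CYK fill:
  cell(0,0) c: {T2}  orig:{}
  cell(1,1) c: {T2}  orig:{}
  cell(2,2) b: {S,T0}  orig:{S}
  cell(0,1) cc: ∅
  cell(1,2) cb: {B}
  cell(0,2) ccb: {S}

S ∈ T[0,2] ⇒ YES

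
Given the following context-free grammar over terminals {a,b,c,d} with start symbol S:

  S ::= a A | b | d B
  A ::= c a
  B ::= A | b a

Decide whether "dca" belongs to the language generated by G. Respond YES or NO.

CNF form of G:
  S -> T1 A | T3 B | b
  A -> T0 T1
  B -> T0 T1 | T2 T1
  T0 -> c
  T1 -> a
  T2 -> b
  T3 -> d

CYK table (by increasing span):
  [0..0]={T3}  "d"  orig:{}
  [1..1]={T0}  "c"  orig:{}
  [2..2]={T1}  "a"  orig:{}
  [0..1]=∅  "dc"
  [1..2]={A,B}  "ca"
  [0..2]={S}  "dca"

S ∈ T[0,2] ⇒ YES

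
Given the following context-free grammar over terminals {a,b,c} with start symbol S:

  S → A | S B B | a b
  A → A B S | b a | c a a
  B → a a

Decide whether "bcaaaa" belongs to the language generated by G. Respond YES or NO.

CNF form of G:
  S -> A X5 | S X6 | T0 T1 | T1 T0 | T2 X7
  A -> A X3 | T0 T1 | T2 X4
  B -> T1 T1
  T0 -> b
  T1 -> a
  T2 -> c
  X3 -> B S
  X4 -> T1 T1
  X5 -> B S
  X6 -> B B
  X7 -> T1 T1

Fill CYK table bottom-up:
  cell(0,0) b: {T0}  orig:{}
  cell(1,1) c: {T2}  orig:{}
  cell(2,2) a: {T1}  orig:{}
  cell(3,3) a: {T1}  orig:{}
  cell(4,4) a: {T1}  orig:{}
  cell(5,5) a: {T1}  orig:{}
  cell(0,1) bc: ∅
  cell(1,2) ca: ∅
  cell(2,3) aa: {B,X4,X7}  orig:{B}
  cell(3,4) aa: {B,X4,X7}  orig:{B}
  cell(4,5) aa: {B,X4,X7}  orig:{B}
  cell(0,2) bca: ∅
  cell(1,3) caa: {A,S}
  cell(2,4) aaa: ∅
  cell(3,5) aaa: ∅
  cell(0,3) bcaa: ∅
  cell(1,4) caaa: ∅
  cell(2,5) aaaa: {X6}  orig:{}
  cell(0,4) bcaaa: ∅
  cell(1,5) caaaa: ∅
  cell(0,5) bcaaaa: ∅

S ∉ T[0,5] ⇒ NO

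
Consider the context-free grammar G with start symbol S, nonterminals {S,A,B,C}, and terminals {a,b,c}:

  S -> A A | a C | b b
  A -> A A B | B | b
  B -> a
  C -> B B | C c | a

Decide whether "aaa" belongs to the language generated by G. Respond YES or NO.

CNF form of G:
  S -> A A | T1 C | T2 T2
  A -> A X3 | a | b
  B -> a
  C -> B B | C T0 | a
  T0 -> c
  T1 -> a
  T2 -> b
  X3 -> A B

CYK table (by increasing span):
  cell(0,0) a: {A,B,C,T1}  orig:{A,B,C}
  cell(1,1) a: {A,B,C,T1}  orig:{A,B,C}
  cell(2,2) a: {A,B,C,T1}  orig:{A,B,C}
  cell(0,1) aa: {C,S,X3}  orig:{C,S}
  cell(1,2) aa: {C,S,X3}  orig:{C,S}
  cell(0,2) aaa: {A,S}

S ∈ T[0,2] ⇒ YES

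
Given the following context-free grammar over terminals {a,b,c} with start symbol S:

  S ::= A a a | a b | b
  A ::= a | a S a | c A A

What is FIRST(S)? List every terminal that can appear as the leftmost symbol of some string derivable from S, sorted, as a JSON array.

Compute FIRST by fixpoint:
iter 1:
  A via A→a: +{a}
  A via A→c A A: +{c}
  S via S→A a a: +{a,c}
  S via S→b: +{b}
  S: {a,b,c}  A: {a,c}
iter 2: (no change)
  S: {a,b,c}  A: {a,c}

FIRST(S) = ["a", "b", "c"]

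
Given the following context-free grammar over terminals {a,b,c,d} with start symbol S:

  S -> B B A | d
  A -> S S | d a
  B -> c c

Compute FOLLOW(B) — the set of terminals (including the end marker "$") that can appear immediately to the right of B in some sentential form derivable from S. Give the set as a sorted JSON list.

FIRST sets, iterate to fixpoint:
[1]
  A via A→d a: +{d}
  B via B→c c: +{c}
  S via S→B B A: +{c}
  S via S→d: +{d}
  S: {c,d}  A: {d}  B: {c}
[2]
  A via A→S S: +{c}
  S: {c,d}  A: {c,d}  B: {c}
[3] (no change)
  S: {c,d}  A: {c,d}  B: {c}

Compute FOLLOW by fixpoint:
FOLLOW(S) := {$}
pass 1:
  A→S S: FOLLOW(S) ⊇ FIRST(S) = {c,d}; new: +{c,d}
  S→B B A: FOLLOW(B) ⊇ FIRST(B) = {c}; new: +{c}
  S→B B A: FOLLOW(B) ⊇ FIRST(A) = {c,d}; new: +{d}
  S→B B A: FOLLOW(A) ⊇ FOLLOW(S) ⊇ {$,c,d}; new: +{$,c,d}
  FOLLOW[S]={$,c,d}  FOLLOW[A]={$,c,d}  FOLLOW[B]={c,d}
pass 2: done
  FOLLOW[S]={$,c,d}  FOLLOW[A]={$,c,d}  FOLLOW[B]={c,d}

FOLLOW(B) = ["c", "d"]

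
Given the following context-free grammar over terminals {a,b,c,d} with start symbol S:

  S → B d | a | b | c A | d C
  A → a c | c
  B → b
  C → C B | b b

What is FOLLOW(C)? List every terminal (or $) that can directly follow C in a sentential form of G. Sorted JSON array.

Compute FIRST by fixpoint:
round 1:
  A via A→a c: +{a}
  A via A→c: +{c}
  B via B→b: +{b}
  C via C→b b: +{b}
  S via S→B d: +{b}
  S via S→a: +{a}
  S via S→c A: +{c}
  S via S→d C: +{d}
  FIRST[S]={a,b,c,d}  FIRST[A]={a,c}  FIRST[B]={b}  FIRST[C]={b}
round 2: (stable)
  FIRST[S]={a,b,c,d}  FIRST[A]={a,c}  FIRST[B]={b}  FIRST[C]={b}

FOLLOW sets:
FOLLOW(S) := {$}
[1]
  C→C B: FOLLOW(C) ⊇ FIRST(B) = {b}; new: +{b}
  C→C B: FOLLOW(B) ⊇ FOLLOW(C) ⊇ {b}; new: +{b}
  S→B d: FOLLOW(B) ⊇ FIRST(d) = {d}; new: +{d}
  S→c A: FOLLOW(A) ⊇ FOLLOW(S) ⊇ {$}; new: +{$}
  S→d C: FOLLOW(C) ⊇ FOLLOW(S) ⊇ {$}; new: +{$}
  FOLLOW[S]={$}  FOLLOW[A]={$}  FOLLOW[B]={b,d}  FOLLOW[C]={$,b}
[2]
  C→C B: FOLLOW(B) ⊇ FOLLOW(C) ⊇ {$,b}; new: +{$}
  FOLLOW[S]={$}  FOLLOW[A]={$}  FOLLOW[B]={$,b,d}  FOLLOW[C]={$,b}
[3] — fixpoint
  FOLLOW[S]={$}  FOLLOW[A]={$}  FOLLOW[B]={$,b,d}  FOLLOW[C]={$,b}

FOLLOW(C) = ["$", "b"]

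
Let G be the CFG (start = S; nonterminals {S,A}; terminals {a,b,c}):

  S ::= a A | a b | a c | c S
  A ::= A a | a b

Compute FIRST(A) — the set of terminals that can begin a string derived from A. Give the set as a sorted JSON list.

Compute FIRST by fixpoint:
iter 1:
  A via A→a b: +{a}
  S via S→a A: +{a}
  S via S→c S: +{c}
  S: {a,c}  A: {a}
iter 2: done
  S: {a,c}  A: {a}

FIRST(A) = ["a"]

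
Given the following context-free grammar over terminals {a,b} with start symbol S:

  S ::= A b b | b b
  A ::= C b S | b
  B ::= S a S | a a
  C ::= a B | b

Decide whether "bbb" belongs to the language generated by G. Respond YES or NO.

CNF form of G:
  S -> A X4 | T0 T0
  A -> C X2 | b
  B -> S X3 | T1 T1
  C -> T1 B | b
  T0 -> b
  T1 -> a
  X2 -> T0 S
  X3 -> T1 S
  X4 -> T0 T0

CYK table (by increasing span):
  T[0,0] 'b' = {A,C,T0}  orig:{A,C}
  T[1,1] 'b' = {A,C,T0}  orig:{A,C}
  T[2,2] 'b' = {A,C,T0}  orig:{A,C}
  T[0,1] 'bb' = {S,X4}  orig:{S}
  T[1,2] 'bb' = {S,X4}  orig:{S}
  T[0,2] 'bbb' = {S,X2}  orig:{S}

S ∈ T[0,2] ⇒ YES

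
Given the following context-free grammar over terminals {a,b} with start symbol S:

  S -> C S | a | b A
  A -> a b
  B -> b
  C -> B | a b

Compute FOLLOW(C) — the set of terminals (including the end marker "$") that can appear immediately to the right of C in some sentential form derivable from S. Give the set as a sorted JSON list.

FIRST iteration:
round 1:
  A via A→a b: +{a}
  B via B→b: +{b}
  C via C→B: +{b}
  C via C→a b: +{a}
  S via S→C S: +{a,b}
  FIRST[S]={a,b}  FIRST[A]={a}  FIRST[B]={b}  FIRST[C]={a,b}
round 2: — fixpoint
  FIRST[S]={a,b}  FIRST[A]={a}  FIRST[B]={b}  FIRST[C]={a,b}

FOLLOW iteration:
FOLLOW(S) := {$}
round 1:
  S→C S: FOLLOW(C) ⊇ FIRST(S) = {a,b}; new: +{a,b}
  S→b A: FOLLOW(A) ⊇ FOLLOW(S) ⊇ {$}; new: +{$}
  S: {$}  A: {$}  B: {}  C: {a,b}
round 2:
  C→B: FOLLOW(B) ⊇ FOLLOW(C) ⊇ {a,b}; new: +{a,b}
  S: {$}  A: {$}  B: {a,b}  C: {a,b}
round 3: (no change)
  S: {$}  A: {$}  B: {a,b}  C: {a,b}

FOLLOW(C) = ["a", "b"]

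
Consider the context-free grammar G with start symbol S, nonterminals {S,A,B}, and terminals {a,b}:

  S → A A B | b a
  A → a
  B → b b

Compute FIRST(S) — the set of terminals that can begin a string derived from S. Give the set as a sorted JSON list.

Compute FIRST by fixpoint:
pass 1:
  A via A→a: +{a}
  B via B→b b: +{b}
  S via S→A A B: +{a}
  S via S→b a: +{b}
  S: {a,b}  A: {a}  B: {b}
pass 2: — fixpoint
  S: {a,b}  A: {a}  B: {b}

FIRST(S) = ["a", "b"]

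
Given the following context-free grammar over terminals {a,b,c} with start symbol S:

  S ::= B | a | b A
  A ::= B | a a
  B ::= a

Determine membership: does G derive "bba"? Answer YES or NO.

Convert to CNF:
  S -> T1 A | a
  A -> T0 T0 | a
  B -> a
  T0 -> a
  T1 -> b

CYK fill:
  [0..0]={T1}  "b"  orig:{}
  [1..1]={T1}  "b"  orig:{}
  [2..2]={A,B,S,T0}  "a"  orig:{A,B,S}
  [0..1]=∅  "bb"
  [1..2]={S}  "ba"
  [0..2]=∅  "bba"

S ∉ T[0,2] ⇒ NO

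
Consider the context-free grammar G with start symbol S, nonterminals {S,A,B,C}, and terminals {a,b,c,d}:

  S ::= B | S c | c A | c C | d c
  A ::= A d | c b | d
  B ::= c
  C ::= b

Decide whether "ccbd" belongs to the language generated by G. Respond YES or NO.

Convert to CNF:
  S -> S T1 | T0 T1 | T1 A | T1 C | c
  A -> A T0 | T1 T2 | d
  B -> c
  C -> b
  T0 -> d
  T1 -> c
  T2 -> b

CYK table (by increasing span):
  [0..0]={B,S,T1}  "c"  orig:{B,S}
  [1..1]={B,S,T1}  "c"  orig:{B,S}
  [2..2]={C,T2}  "b"  orig:{C}
  [3..3]={A,T0}  "d"  orig:{A}
  [0..1]={S}  "cc"
  [1..2]={A,S}  "cb"
  [2..3]=∅  "bd"
  [0..2]={S}  "ccb"
  [1..3]={A}  "cbd"
  [0..3]={S}  "ccbd"

S ∈ T[0,3] ⇒ YES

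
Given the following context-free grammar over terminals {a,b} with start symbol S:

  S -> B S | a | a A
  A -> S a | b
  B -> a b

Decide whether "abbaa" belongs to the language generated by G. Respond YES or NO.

Convert to CNF:
  S -> B S | T0 A | a
  A -> S T0 | b
  B -> T0 T1
  T0 -> a
  T1 -> b

Fill CYK table bottom-up:
  T[0,0] 'a' = {S,T0}  orig:{S}
  T[1,1] 'b' = {A,T1}  orig:{A}
  T[2,2] 'b' = {A,T1}  orig:{A}
  T[3,3] 'a' = {S,T0}  orig:{S}
  T[4,4] 'a' = {S,T0}  orig:{S}
  T[0,1] 'ab' = {B,S}
  T[1,2] 'bb' = ∅
  T[2,3] 'ba' = ∅
  T[3,4] 'aa' = {A}
  T[0,2] 'abb' = ∅
  T[1,3] 'bba' = ∅
  T[2,4] 'baa' = ∅
  T[0,3] 'abba' = ∅
  T[1,4] 'bbaa' = ∅
  T[0,4] 'abbaa' = ∅

S ∉ T[0,4] ⇒ NO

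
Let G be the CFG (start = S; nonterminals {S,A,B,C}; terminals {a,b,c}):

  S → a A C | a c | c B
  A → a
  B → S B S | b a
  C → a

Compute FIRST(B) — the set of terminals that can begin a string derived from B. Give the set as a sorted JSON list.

Compute FIRST by fixpoint:
pass 1:
  A via A→a: +{a}
  B via B→b a: +{b}
  C via C→a: +{a}
  S via S→a A C: +{a}
  S via S→c B: +{c}
  FIRST(S)={a,c}  FIRST(A)={a}  FIRST(B)={b}  FIRST(C)={a}
pass 2:
  B via B→S B S: +{a,c}
  FIRST(S)={a,c}  FIRST(A)={a}  FIRST(B)={a,b,c}  FIRST(C)={a}
pass 3: (no change)
  FIRST(S)={a,c}  FIRST(A)={a}  FIRST(B)={a,b,c}  FIRST(C)={a}

FIRST(B) = ["a", "b", "c"]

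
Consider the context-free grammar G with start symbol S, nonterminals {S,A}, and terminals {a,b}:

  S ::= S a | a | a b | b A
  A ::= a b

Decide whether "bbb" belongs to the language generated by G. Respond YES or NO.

CNF form of G:
  S -> S T0 | T0 T1 | T1 A | a
  A -> T0 T1
  T0 -> a
  T1 -> b

CYK fill:
  [0..0]={T1}  "b"  orig:{}
  [1..1]={T1}  "b"  orig:{}
  [2..2]={T1}  "b"  orig:{}
  [0..1]=∅  "bb"
  [1..2]=∅  "bb"
  [0..2]=∅  "bbb"

S ∉ T[0,2] ⇒ NO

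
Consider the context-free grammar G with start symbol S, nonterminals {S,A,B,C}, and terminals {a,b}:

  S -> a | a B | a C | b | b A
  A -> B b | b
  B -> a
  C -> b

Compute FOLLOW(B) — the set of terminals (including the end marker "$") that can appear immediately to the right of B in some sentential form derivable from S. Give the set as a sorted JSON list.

Compute FIRST by fixpoint:
[1]
  A via A→b: +{b}
  B via B→a: +{a}
  C via C→b: +{b}
  S via S→a: +{a}
  S via S→b: +{b}
  S: {a,b}  A: {b}  B: {a}  C: {b}
[2]
  A via A→B b: +{a}
  S: {a,b}  A: {a,b}  B: {a}  C: {b}
[3] (no change)
  S: {a,b}  A: {a,b}  B: {a}  C: {b}

Compute FOLLOW by fixpoint:
initialize: $ ∈ FOLLOW(S)
round 1:
  A→B b: FOLLOW(B) ⊇ FIRST(b) = {b}; new: +{b}
  S→a B: FOLLOW(B) ⊇ FOLLOW(S) ⊇ {$}; new: +{$}
  S→a C: FOLLOW(C) ⊇ FOLLOW(S) ⊇ {$}; new: +{$}
  S→b A: FOLLOW(A) ⊇ FOLLOW(S) ⊇ {$}; new: +{$}
  FOLLOW(S)={$}  FOLLOW(A)={$}  FOLLOW(B)={$,b}  FOLLOW(C)={$}
round 2: (no change)
  FOLLOW(S)={$}  FOLLOW(A)={$}  FOLLOW(B)={$,b}  FOLLOW(C)={$}

FOLLOW(B) = ["$", "b"]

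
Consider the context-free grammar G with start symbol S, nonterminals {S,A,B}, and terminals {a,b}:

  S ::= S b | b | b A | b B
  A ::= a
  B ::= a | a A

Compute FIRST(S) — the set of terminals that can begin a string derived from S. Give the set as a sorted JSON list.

FIRST iteration:
[1]
  A via A→a: +{a}
  B via B→a: +{a}
  S via S→b: +{b}
  S: {b}  A: {a}  B: {a}
[2] — fixpoint
  S: {b}  A: {a}  B: {a}

FIRST(S) = ["b"]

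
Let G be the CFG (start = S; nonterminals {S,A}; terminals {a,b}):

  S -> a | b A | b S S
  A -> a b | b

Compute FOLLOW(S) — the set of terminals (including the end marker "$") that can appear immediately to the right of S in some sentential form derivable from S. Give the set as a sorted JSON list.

Compute FIRST by fixpoint:
iter 1:
  A via A→a b: +{a}
  A via A→b: +{b}
  S via S→a: +{a}
  S via S→b A: +{b}
  FIRST[S]={a,b}  FIRST[A]={a,b}
iter 2: done
  FIRST[S]={a,b}  FIRST[A]={a,b}

FOLLOW sets:
initialize: $ ∈ FOLLOW(S)
iter 1:
  S→b A: FOLLOW(A) ⊇ FOLLOW(S) ⊇ {$}; new: +{$}
  S→b S S: FOLLOW(S) ⊇ FIRST(S) = {a,b}; new: +{a,b}
  FOLLOW(S)={$,a,b}  FOLLOW(A)={$}
iter 2:
  S→b A: FOLLOW(A) ⊇ FOLLOW(S) ⊇ {$,a,b}; new: +{a,b}
  FOLLOW(S)={$,a,b}  FOLLOW(A)={$,a,b}
iter 3: (stable)
  FOLLOW(S)={$,a,b}  FOLLOW(A)={$,a,b}

FOLLOW(S) = ["$", "a", "b"]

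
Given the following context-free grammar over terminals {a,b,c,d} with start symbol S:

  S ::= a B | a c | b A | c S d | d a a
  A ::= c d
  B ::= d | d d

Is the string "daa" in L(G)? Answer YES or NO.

CNF form of G:
  S -> T0 X4 | T1 X5 | T2 B | T2 T0 | T3 A
  A -> T0 T1
  B -> T1 T1 | d
  T0 -> c
  T1 -> d
  T2 -> a
  T3 -> b
  X4 -> S T1
  X5 -> T2 T2

CYK fill:
  T[0,0] 'd' = {B,T1}  orig:{B}
  T[1,1] 'a' = {T2}  orig:{}
  T[2,2] 'a' = {T2}  orig:{}
  T[0,1] 'da' = ∅
  T[1,2] 'aa' = {X5}  orig:{}
  T[0,2] 'daa' = {S}

S ∈ T[0,2] ⇒ YES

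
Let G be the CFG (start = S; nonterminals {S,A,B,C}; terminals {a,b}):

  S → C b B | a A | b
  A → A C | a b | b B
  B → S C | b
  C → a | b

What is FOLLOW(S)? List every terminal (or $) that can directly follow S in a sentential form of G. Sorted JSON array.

Compute FIRST by fixpoint:
iter 1:
  A via A→a b: +{a}
  A via A→b B: +{b}
  B via B→b: +{b}
  C via C→a: +{a}
  C via C→b: +{b}
  S via S→C b B: +{a,b}
  S: {a,b}  A: {a,b}  B: {b}  C: {a,b}
iter 2:
  B via B→S C: +{a}
  S: {a,b}  A: {a,b}  B: {a,b}  C: {a,b}
iter 3: (no change)
  S: {a,b}  A: {a,b}  B: {a,b}  C: {a,b}

FOLLOW sets:
initialize: $ ∈ FOLLOW(S)
round 1:
  A→A C: FOLLOW(A) ⊇ FIRST(C) = {a,b}; new: +{a,b}
  A→A C: FOLLOW(C) ⊇ FOLLOW(A) ⊇ {a,b}; new: +{a,b}
  A→b B: FOLLOW(B) ⊇ FOLLOW(A) ⊇ {a,b}; new: +{a,b}
  B→S C: FOLLOW(S) ⊇ FIRST(C) = {a,b}; new: +{a,b}
  S→C b B: FOLLOW(B) ⊇ FOLLOW(S) ⊇ {$,a,b}; new: +{$}
  S→a A: FOLLOW(A) ⊇ FOLLOW(S) ⊇ {$,a,b}; new: +{$}
  FOLLOW[S]={$,a,b}  FOLLOW[A]={$,a,b}  FOLLOW[B]={$,a,b}  FOLLOW[C]={a,b}
round 2:
  A→A C: FOLLOW(C) ⊇ FOLLOW(A) ⊇ {$,a,b}; new: +{$}
  FOLLOW[S]={$,a,b}  FOLLOW[A]={$,a,b}  FOLLOW[B]={$,a,b}  FOLLOW[C]={$,a,b}
round 3: (no change)
  FOLLOW[S]={$,a,b}  FOLLOW[A]={$,a,b}  FOLLOW[B]={$,a,b}  FOLLOW[C]={$,a,b}

FOLLOW(S) = ["$", "a", "b"]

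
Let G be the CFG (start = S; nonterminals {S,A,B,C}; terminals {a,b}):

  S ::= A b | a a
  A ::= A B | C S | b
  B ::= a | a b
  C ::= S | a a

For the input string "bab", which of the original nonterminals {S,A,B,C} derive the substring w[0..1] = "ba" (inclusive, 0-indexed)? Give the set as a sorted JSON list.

CNF form of G:
  S -> A T1 | T0 T0
  A -> A B | C S | b
  B -> T0 T1 | a
  C -> A T1 | T0 T0
  T0 -> a
  T1 -> b

CYK fill, restricted to cells inside w[0..1]:
  cell(0,0) b: {A,T1}  orig:{A}
  cell(1,1) a: {B,T0}  orig:{B}
  cell(0,1) ba: {A}

Original NTs in T[0,1] deriving "ba": ["A"]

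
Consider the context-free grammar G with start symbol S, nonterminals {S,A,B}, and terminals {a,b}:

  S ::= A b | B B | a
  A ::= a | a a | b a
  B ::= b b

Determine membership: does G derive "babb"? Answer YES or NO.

CNF form of G:
  S -> A T1 | B B | a
  A -> T0 T0 | T1 T0 | a
  B -> T1 T1
  T0 -> a
  T1 -> b

Fill CYK table bottom-up:
  [0..0]={T1}  "b"  orig:{}
  [1..1]={A,S,T0}  "a"  orig:{A,S}
  [2..2]={T1}  "b"  orig:{}
  [3..3]={T1}  "b"  orig:{}
  [0..1]={A}  "ba"
  [1..2]={S}  "ab"
  [2..3]={B}  "bb"
  [0..2]={S}  "bab"
  [1..3]=∅  "abb"
  [0..3]=∅  "babb"

S ∉ T[0,3] ⇒ NO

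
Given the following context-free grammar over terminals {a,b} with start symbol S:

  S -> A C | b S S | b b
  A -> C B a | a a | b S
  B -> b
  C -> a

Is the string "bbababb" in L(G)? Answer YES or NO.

Convert to CNF:
  S -> A C | T1 T1 | T1 X3
  A -> C X2 | T0 T0 | T1 S
  B -> b
  C -> a
  T0 -> a
  T1 -> b
  X2 -> B T0
  X3 -> S S

Fill CYK table bottom-up:
  T[0,0] 'b' = {B,T1}  orig:{B}
  T[1,1] 'b' = {B,T1}  orig:{B}
  T[2,2] 'a' = {C,T0}  orig:{C}
  T[3,3] 'b' = {B,T1}  orig:{B}
  T[4,4] 'a' = {C,T0}  orig:{C}
  T[5,5] 'b' = {B,T1}  orig:{B}
  T[6,6] 'b' = {B,T1}  orig:{B}
  T[0,1] 'bb' = {S}
  T[1,2] 'ba' = {X2}  orig:{}
  T[2,3] 'ab' = ∅
  T[3,4] 'ba' = {X2}  orig:{}
  T[4,5] 'ab' = ∅
  T[5,6] 'bb' = {S}
  T[0,2] 'bba' = ∅
  T[1,3] 'bab' = ∅
  T[2,4] 'aba' = {A}
  T[3,5] 'bab' = ∅
  T[4,6] 'abb' = ∅
  T[0,3] 'bbab' = ∅
  T[1,4] 'baba' = ∅
  T[2,5] 'abab' = ∅
  T[3,6] 'babb' = ∅
  T[0,4] 'bbaba' = ∅
  T[1,5] 'babab' = ∅
  T[2,6] 'ababb' = ∅
  T[0,5] 'bbabab' = ∅
  T[1,6] 'bababb' = ∅
  T[0,6] 'bbababb' = ∅

S ∉ T[0,6] ⇒ NO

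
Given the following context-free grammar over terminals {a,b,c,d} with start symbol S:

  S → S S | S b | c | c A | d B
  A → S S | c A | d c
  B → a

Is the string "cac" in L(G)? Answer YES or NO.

CNF form of G:
  S -> S S | S T2 | T0 A | T1 B | c
  A -> S S | T0 A | T1 T0
  B -> a
  T0 -> c
  T1 -> d
  T2 -> b

CYK fill:
  cell(0,0) c: {S,T0}  orig:{S}
  cell(1,1) a: {B}
  cell(2,2) c: {S,T0}  orig:{S}
  cell(0,1) ca: ∅
  cell(1,2) ac: ∅
  cell(0,2) cac: ∅

S ∉ T[0,2] ⇒ NO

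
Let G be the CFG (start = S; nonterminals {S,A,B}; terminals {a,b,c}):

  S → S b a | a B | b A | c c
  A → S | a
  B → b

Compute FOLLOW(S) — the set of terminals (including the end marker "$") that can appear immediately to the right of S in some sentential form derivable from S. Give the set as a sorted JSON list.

Compute FIRST by fixpoint:
iter 1:
  A via A→a: +{a}
  B via B→b: +{b}
  S via S→a B: +{a}
  S via S→b A: +{b}
  S via S→c c: +{c}
  FIRST[S]={a,b,c}  FIRST[A]={a}  FIRST[B]={b}
iter 2:
  A via A→S: +{b,c}
  FIRST[S]={a,b,c}  FIRST[A]={a,b,c}  FIRST[B]={b}
iter 3: — fixpoint
  FIRST[S]={a,b,c}  FIRST[A]={a,b,c}  FIRST[B]={b}

Compute FOLLOW by fixpoint:
seed FOLLOW(S) with $
pass 1:
  S→S b a: FOLLOW(S) ⊇ FIRST(b) = {b}; new: +{b}
  S→a B: FOLLOW(B) ⊇ FOLLOW(S) ⊇ {$,b}; new: +{$,b}
  S→b A: FOLLOW(A) ⊇ FOLLOW(S) ⊇ {$,b}; new: +{$,b}
  S: {$,b}  A: {$,b}  B: {$,b}
pass 2: (stable)
  S: {$,b}  A: {$,b}  B: {$,b}

FOLLOW(S) = ["$", "b"]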